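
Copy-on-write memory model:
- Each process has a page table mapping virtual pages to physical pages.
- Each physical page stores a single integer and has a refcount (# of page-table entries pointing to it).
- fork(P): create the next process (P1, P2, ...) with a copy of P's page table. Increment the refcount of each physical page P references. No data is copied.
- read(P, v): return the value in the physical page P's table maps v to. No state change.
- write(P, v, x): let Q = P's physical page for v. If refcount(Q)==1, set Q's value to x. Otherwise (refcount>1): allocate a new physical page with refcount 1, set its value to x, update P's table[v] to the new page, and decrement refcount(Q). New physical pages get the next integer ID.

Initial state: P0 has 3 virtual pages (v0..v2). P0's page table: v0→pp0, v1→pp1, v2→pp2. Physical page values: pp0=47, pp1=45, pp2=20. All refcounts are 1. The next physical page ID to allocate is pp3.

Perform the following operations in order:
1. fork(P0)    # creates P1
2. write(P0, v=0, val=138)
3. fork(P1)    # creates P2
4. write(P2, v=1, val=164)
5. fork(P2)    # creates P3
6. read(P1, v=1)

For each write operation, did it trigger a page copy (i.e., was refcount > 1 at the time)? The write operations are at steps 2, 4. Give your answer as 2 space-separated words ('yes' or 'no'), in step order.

Op 1: fork(P0) -> P1. 3 ppages; refcounts: pp0:2 pp1:2 pp2:2
Op 2: write(P0, v0, 138). refcount(pp0)=2>1 -> COPY to pp3. 4 ppages; refcounts: pp0:1 pp1:2 pp2:2 pp3:1
Op 3: fork(P1) -> P2. 4 ppages; refcounts: pp0:2 pp1:3 pp2:3 pp3:1
Op 4: write(P2, v1, 164). refcount(pp1)=3>1 -> COPY to pp4. 5 ppages; refcounts: pp0:2 pp1:2 pp2:3 pp3:1 pp4:1
Op 5: fork(P2) -> P3. 5 ppages; refcounts: pp0:3 pp1:2 pp2:4 pp3:1 pp4:2
Op 6: read(P1, v1) -> 45. No state change.

yes yes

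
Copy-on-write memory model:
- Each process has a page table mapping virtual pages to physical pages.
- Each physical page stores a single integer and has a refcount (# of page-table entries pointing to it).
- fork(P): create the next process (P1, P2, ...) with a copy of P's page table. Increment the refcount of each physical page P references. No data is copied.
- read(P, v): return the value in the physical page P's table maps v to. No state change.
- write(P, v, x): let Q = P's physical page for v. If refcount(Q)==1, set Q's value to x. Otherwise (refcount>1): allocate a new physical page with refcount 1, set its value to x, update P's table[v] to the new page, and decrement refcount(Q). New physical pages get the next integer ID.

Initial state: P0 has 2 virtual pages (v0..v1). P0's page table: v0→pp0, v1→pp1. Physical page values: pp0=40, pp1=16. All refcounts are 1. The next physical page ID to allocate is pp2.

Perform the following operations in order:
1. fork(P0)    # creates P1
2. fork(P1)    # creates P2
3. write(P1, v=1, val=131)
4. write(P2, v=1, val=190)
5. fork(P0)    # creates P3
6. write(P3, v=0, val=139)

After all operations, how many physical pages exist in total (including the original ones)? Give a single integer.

Op 1: fork(P0) -> P1. 2 ppages; refcounts: pp0:2 pp1:2
Op 2: fork(P1) -> P2. 2 ppages; refcounts: pp0:3 pp1:3
Op 3: write(P1, v1, 131). refcount(pp1)=3>1 -> COPY to pp2. 3 ppages; refcounts: pp0:3 pp1:2 pp2:1
Op 4: write(P2, v1, 190). refcount(pp1)=2>1 -> COPY to pp3. 4 ppages; refcounts: pp0:3 pp1:1 pp2:1 pp3:1
Op 5: fork(P0) -> P3. 4 ppages; refcounts: pp0:4 pp1:2 pp2:1 pp3:1
Op 6: write(P3, v0, 139). refcount(pp0)=4>1 -> COPY to pp4. 5 ppages; refcounts: pp0:3 pp1:2 pp2:1 pp3:1 pp4:1

Answer: 5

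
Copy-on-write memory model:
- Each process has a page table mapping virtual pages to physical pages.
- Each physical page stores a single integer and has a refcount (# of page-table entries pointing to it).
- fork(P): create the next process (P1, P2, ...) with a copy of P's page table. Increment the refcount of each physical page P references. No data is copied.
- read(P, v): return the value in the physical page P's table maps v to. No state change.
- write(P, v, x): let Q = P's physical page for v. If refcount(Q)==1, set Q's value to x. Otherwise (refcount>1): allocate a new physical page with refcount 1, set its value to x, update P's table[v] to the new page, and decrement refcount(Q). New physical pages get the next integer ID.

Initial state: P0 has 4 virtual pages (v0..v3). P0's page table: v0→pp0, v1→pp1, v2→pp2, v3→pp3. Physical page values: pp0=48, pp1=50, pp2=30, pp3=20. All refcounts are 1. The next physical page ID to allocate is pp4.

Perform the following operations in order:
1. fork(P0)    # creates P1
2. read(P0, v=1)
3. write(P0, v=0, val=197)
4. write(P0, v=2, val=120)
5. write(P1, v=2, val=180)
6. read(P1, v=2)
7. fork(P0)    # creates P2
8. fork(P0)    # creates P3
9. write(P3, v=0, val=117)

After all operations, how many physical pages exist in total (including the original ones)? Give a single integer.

Answer: 7

Derivation:
Op 1: fork(P0) -> P1. 4 ppages; refcounts: pp0:2 pp1:2 pp2:2 pp3:2
Op 2: read(P0, v1) -> 50. No state change.
Op 3: write(P0, v0, 197). refcount(pp0)=2>1 -> COPY to pp4. 5 ppages; refcounts: pp0:1 pp1:2 pp2:2 pp3:2 pp4:1
Op 4: write(P0, v2, 120). refcount(pp2)=2>1 -> COPY to pp5. 6 ppages; refcounts: pp0:1 pp1:2 pp2:1 pp3:2 pp4:1 pp5:1
Op 5: write(P1, v2, 180). refcount(pp2)=1 -> write in place. 6 ppages; refcounts: pp0:1 pp1:2 pp2:1 pp3:2 pp4:1 pp5:1
Op 6: read(P1, v2) -> 180. No state change.
Op 7: fork(P0) -> P2. 6 ppages; refcounts: pp0:1 pp1:3 pp2:1 pp3:3 pp4:2 pp5:2
Op 8: fork(P0) -> P3. 6 ppages; refcounts: pp0:1 pp1:4 pp2:1 pp3:4 pp4:3 pp5:3
Op 9: write(P3, v0, 117). refcount(pp4)=3>1 -> COPY to pp6. 7 ppages; refcounts: pp0:1 pp1:4 pp2:1 pp3:4 pp4:2 pp5:3 pp6:1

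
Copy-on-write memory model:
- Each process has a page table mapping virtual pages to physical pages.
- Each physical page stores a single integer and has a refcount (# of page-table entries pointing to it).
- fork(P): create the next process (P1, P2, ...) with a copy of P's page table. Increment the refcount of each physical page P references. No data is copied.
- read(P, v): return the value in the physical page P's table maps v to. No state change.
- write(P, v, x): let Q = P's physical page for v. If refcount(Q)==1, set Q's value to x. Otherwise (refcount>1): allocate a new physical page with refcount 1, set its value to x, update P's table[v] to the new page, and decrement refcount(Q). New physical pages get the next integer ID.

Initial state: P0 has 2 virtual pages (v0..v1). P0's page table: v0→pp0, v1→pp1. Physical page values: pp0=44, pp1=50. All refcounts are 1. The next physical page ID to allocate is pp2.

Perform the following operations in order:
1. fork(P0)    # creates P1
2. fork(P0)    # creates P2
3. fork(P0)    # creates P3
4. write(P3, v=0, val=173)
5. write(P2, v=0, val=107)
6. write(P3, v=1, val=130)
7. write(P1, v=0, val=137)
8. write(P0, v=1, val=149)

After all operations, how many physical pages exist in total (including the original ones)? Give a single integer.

Answer: 7

Derivation:
Op 1: fork(P0) -> P1. 2 ppages; refcounts: pp0:2 pp1:2
Op 2: fork(P0) -> P2. 2 ppages; refcounts: pp0:3 pp1:3
Op 3: fork(P0) -> P3. 2 ppages; refcounts: pp0:4 pp1:4
Op 4: write(P3, v0, 173). refcount(pp0)=4>1 -> COPY to pp2. 3 ppages; refcounts: pp0:3 pp1:4 pp2:1
Op 5: write(P2, v0, 107). refcount(pp0)=3>1 -> COPY to pp3. 4 ppages; refcounts: pp0:2 pp1:4 pp2:1 pp3:1
Op 6: write(P3, v1, 130). refcount(pp1)=4>1 -> COPY to pp4. 5 ppages; refcounts: pp0:2 pp1:3 pp2:1 pp3:1 pp4:1
Op 7: write(P1, v0, 137). refcount(pp0)=2>1 -> COPY to pp5. 6 ppages; refcounts: pp0:1 pp1:3 pp2:1 pp3:1 pp4:1 pp5:1
Op 8: write(P0, v1, 149). refcount(pp1)=3>1 -> COPY to pp6. 7 ppages; refcounts: pp0:1 pp1:2 pp2:1 pp3:1 pp4:1 pp5:1 pp6:1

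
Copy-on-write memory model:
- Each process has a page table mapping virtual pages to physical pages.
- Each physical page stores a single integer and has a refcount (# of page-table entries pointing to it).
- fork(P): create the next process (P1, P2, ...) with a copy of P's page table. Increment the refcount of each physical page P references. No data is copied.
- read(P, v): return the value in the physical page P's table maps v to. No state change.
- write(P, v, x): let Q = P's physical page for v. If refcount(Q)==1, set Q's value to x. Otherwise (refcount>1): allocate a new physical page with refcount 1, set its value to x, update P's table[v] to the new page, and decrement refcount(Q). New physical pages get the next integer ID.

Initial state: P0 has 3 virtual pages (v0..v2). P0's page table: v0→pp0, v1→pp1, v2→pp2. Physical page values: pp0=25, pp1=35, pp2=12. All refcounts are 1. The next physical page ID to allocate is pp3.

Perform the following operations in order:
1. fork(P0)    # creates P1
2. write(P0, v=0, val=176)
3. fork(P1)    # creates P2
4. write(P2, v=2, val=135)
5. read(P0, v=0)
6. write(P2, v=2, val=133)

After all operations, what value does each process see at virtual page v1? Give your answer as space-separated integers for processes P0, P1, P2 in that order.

Op 1: fork(P0) -> P1. 3 ppages; refcounts: pp0:2 pp1:2 pp2:2
Op 2: write(P0, v0, 176). refcount(pp0)=2>1 -> COPY to pp3. 4 ppages; refcounts: pp0:1 pp1:2 pp2:2 pp3:1
Op 3: fork(P1) -> P2. 4 ppages; refcounts: pp0:2 pp1:3 pp2:3 pp3:1
Op 4: write(P2, v2, 135). refcount(pp2)=3>1 -> COPY to pp4. 5 ppages; refcounts: pp0:2 pp1:3 pp2:2 pp3:1 pp4:1
Op 5: read(P0, v0) -> 176. No state change.
Op 6: write(P2, v2, 133). refcount(pp4)=1 -> write in place. 5 ppages; refcounts: pp0:2 pp1:3 pp2:2 pp3:1 pp4:1
P0: v1 -> pp1 = 35
P1: v1 -> pp1 = 35
P2: v1 -> pp1 = 35

Answer: 35 35 35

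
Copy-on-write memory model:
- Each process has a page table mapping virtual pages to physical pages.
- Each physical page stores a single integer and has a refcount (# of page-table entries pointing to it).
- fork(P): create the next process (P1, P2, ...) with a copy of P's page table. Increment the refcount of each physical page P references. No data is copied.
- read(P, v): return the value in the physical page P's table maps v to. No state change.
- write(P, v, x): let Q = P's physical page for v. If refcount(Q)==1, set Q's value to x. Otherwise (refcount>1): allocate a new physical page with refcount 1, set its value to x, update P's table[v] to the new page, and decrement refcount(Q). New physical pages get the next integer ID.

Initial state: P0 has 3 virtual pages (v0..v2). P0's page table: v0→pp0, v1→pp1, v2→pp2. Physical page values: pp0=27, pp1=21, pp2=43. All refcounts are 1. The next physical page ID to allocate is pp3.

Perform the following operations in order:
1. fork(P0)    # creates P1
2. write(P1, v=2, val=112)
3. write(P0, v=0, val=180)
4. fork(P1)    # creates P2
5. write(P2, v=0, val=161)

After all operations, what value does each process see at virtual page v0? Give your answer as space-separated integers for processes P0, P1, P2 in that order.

Answer: 180 27 161

Derivation:
Op 1: fork(P0) -> P1. 3 ppages; refcounts: pp0:2 pp1:2 pp2:2
Op 2: write(P1, v2, 112). refcount(pp2)=2>1 -> COPY to pp3. 4 ppages; refcounts: pp0:2 pp1:2 pp2:1 pp3:1
Op 3: write(P0, v0, 180). refcount(pp0)=2>1 -> COPY to pp4. 5 ppages; refcounts: pp0:1 pp1:2 pp2:1 pp3:1 pp4:1
Op 4: fork(P1) -> P2. 5 ppages; refcounts: pp0:2 pp1:3 pp2:1 pp3:2 pp4:1
Op 5: write(P2, v0, 161). refcount(pp0)=2>1 -> COPY to pp5. 6 ppages; refcounts: pp0:1 pp1:3 pp2:1 pp3:2 pp4:1 pp5:1
P0: v0 -> pp4 = 180
P1: v0 -> pp0 = 27
P2: v0 -> pp5 = 161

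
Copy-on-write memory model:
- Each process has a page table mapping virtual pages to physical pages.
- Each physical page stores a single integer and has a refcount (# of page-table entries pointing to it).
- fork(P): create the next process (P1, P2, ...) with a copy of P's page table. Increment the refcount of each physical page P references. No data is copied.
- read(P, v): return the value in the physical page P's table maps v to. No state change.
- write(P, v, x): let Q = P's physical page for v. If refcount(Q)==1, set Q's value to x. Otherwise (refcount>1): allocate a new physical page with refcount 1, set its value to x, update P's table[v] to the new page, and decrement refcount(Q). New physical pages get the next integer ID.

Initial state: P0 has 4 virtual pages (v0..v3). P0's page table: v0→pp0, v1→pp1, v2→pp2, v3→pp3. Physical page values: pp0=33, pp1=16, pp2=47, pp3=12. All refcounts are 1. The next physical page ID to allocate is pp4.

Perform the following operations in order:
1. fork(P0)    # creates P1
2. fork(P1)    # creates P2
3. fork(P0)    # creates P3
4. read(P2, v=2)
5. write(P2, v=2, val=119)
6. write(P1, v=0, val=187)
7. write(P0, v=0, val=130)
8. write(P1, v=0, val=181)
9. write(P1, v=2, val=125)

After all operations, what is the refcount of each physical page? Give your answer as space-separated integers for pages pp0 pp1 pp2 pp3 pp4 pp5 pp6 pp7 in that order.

Op 1: fork(P0) -> P1. 4 ppages; refcounts: pp0:2 pp1:2 pp2:2 pp3:2
Op 2: fork(P1) -> P2. 4 ppages; refcounts: pp0:3 pp1:3 pp2:3 pp3:3
Op 3: fork(P0) -> P3. 4 ppages; refcounts: pp0:4 pp1:4 pp2:4 pp3:4
Op 4: read(P2, v2) -> 47. No state change.
Op 5: write(P2, v2, 119). refcount(pp2)=4>1 -> COPY to pp4. 5 ppages; refcounts: pp0:4 pp1:4 pp2:3 pp3:4 pp4:1
Op 6: write(P1, v0, 187). refcount(pp0)=4>1 -> COPY to pp5. 6 ppages; refcounts: pp0:3 pp1:4 pp2:3 pp3:4 pp4:1 pp5:1
Op 7: write(P0, v0, 130). refcount(pp0)=3>1 -> COPY to pp6. 7 ppages; refcounts: pp0:2 pp1:4 pp2:3 pp3:4 pp4:1 pp5:1 pp6:1
Op 8: write(P1, v0, 181). refcount(pp5)=1 -> write in place. 7 ppages; refcounts: pp0:2 pp1:4 pp2:3 pp3:4 pp4:1 pp5:1 pp6:1
Op 9: write(P1, v2, 125). refcount(pp2)=3>1 -> COPY to pp7. 8 ppages; refcounts: pp0:2 pp1:4 pp2:2 pp3:4 pp4:1 pp5:1 pp6:1 pp7:1

Answer: 2 4 2 4 1 1 1 1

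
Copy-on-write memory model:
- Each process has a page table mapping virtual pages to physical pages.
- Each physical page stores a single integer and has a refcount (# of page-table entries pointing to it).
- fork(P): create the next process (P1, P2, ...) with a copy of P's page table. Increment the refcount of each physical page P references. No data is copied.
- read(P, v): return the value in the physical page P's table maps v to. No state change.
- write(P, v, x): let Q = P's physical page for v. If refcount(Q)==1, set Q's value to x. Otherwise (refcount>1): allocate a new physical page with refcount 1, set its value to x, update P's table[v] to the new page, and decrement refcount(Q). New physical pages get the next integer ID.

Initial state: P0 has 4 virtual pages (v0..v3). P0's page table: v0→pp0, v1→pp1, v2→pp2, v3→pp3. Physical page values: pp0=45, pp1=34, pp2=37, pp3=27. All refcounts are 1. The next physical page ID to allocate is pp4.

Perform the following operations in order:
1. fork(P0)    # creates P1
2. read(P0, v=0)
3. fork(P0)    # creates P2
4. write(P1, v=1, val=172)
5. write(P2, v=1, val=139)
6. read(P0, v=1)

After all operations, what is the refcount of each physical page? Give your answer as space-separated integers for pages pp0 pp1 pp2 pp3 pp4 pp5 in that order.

Answer: 3 1 3 3 1 1

Derivation:
Op 1: fork(P0) -> P1. 4 ppages; refcounts: pp0:2 pp1:2 pp2:2 pp3:2
Op 2: read(P0, v0) -> 45. No state change.
Op 3: fork(P0) -> P2. 4 ppages; refcounts: pp0:3 pp1:3 pp2:3 pp3:3
Op 4: write(P1, v1, 172). refcount(pp1)=3>1 -> COPY to pp4. 5 ppages; refcounts: pp0:3 pp1:2 pp2:3 pp3:3 pp4:1
Op 5: write(P2, v1, 139). refcount(pp1)=2>1 -> COPY to pp5. 6 ppages; refcounts: pp0:3 pp1:1 pp2:3 pp3:3 pp4:1 pp5:1
Op 6: read(P0, v1) -> 34. No state change.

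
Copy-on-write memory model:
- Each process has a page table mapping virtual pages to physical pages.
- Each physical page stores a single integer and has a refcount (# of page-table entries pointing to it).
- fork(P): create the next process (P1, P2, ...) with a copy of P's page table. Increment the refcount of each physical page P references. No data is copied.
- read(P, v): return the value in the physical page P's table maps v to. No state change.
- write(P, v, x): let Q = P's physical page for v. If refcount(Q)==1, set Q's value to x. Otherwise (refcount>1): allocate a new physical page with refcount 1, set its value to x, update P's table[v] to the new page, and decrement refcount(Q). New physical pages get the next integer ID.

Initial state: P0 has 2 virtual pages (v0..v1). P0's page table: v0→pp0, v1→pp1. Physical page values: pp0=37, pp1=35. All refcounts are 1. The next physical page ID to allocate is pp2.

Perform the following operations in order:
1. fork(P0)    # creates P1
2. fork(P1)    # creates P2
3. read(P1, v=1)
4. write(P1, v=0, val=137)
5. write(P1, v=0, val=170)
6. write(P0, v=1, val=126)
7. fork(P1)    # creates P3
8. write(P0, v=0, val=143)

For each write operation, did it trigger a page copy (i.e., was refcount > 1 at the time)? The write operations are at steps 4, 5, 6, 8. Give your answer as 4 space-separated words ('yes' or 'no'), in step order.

Op 1: fork(P0) -> P1. 2 ppages; refcounts: pp0:2 pp1:2
Op 2: fork(P1) -> P2. 2 ppages; refcounts: pp0:3 pp1:3
Op 3: read(P1, v1) -> 35. No state change.
Op 4: write(P1, v0, 137). refcount(pp0)=3>1 -> COPY to pp2. 3 ppages; refcounts: pp0:2 pp1:3 pp2:1
Op 5: write(P1, v0, 170). refcount(pp2)=1 -> write in place. 3 ppages; refcounts: pp0:2 pp1:3 pp2:1
Op 6: write(P0, v1, 126). refcount(pp1)=3>1 -> COPY to pp3. 4 ppages; refcounts: pp0:2 pp1:2 pp2:1 pp3:1
Op 7: fork(P1) -> P3. 4 ppages; refcounts: pp0:2 pp1:3 pp2:2 pp3:1
Op 8: write(P0, v0, 143). refcount(pp0)=2>1 -> COPY to pp4. 5 ppages; refcounts: pp0:1 pp1:3 pp2:2 pp3:1 pp4:1

yes no yes yes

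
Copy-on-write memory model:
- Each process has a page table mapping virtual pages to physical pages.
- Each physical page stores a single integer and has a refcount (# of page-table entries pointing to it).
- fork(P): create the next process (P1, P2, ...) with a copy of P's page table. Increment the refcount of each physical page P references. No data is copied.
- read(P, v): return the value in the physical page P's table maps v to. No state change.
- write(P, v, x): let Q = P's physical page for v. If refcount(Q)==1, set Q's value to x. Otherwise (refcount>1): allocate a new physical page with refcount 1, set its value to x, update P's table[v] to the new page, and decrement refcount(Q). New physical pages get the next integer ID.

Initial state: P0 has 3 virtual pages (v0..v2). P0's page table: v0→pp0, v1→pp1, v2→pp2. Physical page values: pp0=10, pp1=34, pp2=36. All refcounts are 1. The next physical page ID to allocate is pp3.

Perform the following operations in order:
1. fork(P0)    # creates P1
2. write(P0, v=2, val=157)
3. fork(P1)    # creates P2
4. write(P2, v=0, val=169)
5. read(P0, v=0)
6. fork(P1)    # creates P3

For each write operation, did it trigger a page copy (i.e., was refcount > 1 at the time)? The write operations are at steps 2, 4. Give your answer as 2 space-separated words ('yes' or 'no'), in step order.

Op 1: fork(P0) -> P1. 3 ppages; refcounts: pp0:2 pp1:2 pp2:2
Op 2: write(P0, v2, 157). refcount(pp2)=2>1 -> COPY to pp3. 4 ppages; refcounts: pp0:2 pp1:2 pp2:1 pp3:1
Op 3: fork(P1) -> P2. 4 ppages; refcounts: pp0:3 pp1:3 pp2:2 pp3:1
Op 4: write(P2, v0, 169). refcount(pp0)=3>1 -> COPY to pp4. 5 ppages; refcounts: pp0:2 pp1:3 pp2:2 pp3:1 pp4:1
Op 5: read(P0, v0) -> 10. No state change.
Op 6: fork(P1) -> P3. 5 ppages; refcounts: pp0:3 pp1:4 pp2:3 pp3:1 pp4:1

yes yes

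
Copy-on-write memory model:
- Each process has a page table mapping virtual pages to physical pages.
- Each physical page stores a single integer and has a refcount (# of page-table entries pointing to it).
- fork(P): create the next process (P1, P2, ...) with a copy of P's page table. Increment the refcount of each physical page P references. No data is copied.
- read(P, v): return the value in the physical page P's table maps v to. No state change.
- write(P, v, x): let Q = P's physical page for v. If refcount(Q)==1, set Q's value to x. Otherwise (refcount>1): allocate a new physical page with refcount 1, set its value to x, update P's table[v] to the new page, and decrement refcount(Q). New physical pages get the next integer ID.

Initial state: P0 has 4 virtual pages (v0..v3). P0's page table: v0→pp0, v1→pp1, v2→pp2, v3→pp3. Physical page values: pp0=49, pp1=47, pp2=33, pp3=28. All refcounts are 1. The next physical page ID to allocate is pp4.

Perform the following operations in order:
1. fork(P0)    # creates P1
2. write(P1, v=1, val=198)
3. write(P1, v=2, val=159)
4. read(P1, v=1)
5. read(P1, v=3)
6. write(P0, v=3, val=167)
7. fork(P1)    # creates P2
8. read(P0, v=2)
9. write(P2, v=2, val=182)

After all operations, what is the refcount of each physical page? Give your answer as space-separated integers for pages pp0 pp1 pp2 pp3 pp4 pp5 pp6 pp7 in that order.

Op 1: fork(P0) -> P1. 4 ppages; refcounts: pp0:2 pp1:2 pp2:2 pp3:2
Op 2: write(P1, v1, 198). refcount(pp1)=2>1 -> COPY to pp4. 5 ppages; refcounts: pp0:2 pp1:1 pp2:2 pp3:2 pp4:1
Op 3: write(P1, v2, 159). refcount(pp2)=2>1 -> COPY to pp5. 6 ppages; refcounts: pp0:2 pp1:1 pp2:1 pp3:2 pp4:1 pp5:1
Op 4: read(P1, v1) -> 198. No state change.
Op 5: read(P1, v3) -> 28. No state change.
Op 6: write(P0, v3, 167). refcount(pp3)=2>1 -> COPY to pp6. 7 ppages; refcounts: pp0:2 pp1:1 pp2:1 pp3:1 pp4:1 pp5:1 pp6:1
Op 7: fork(P1) -> P2. 7 ppages; refcounts: pp0:3 pp1:1 pp2:1 pp3:2 pp4:2 pp5:2 pp6:1
Op 8: read(P0, v2) -> 33. No state change.
Op 9: write(P2, v2, 182). refcount(pp5)=2>1 -> COPY to pp7. 8 ppages; refcounts: pp0:3 pp1:1 pp2:1 pp3:2 pp4:2 pp5:1 pp6:1 pp7:1

Answer: 3 1 1 2 2 1 1 1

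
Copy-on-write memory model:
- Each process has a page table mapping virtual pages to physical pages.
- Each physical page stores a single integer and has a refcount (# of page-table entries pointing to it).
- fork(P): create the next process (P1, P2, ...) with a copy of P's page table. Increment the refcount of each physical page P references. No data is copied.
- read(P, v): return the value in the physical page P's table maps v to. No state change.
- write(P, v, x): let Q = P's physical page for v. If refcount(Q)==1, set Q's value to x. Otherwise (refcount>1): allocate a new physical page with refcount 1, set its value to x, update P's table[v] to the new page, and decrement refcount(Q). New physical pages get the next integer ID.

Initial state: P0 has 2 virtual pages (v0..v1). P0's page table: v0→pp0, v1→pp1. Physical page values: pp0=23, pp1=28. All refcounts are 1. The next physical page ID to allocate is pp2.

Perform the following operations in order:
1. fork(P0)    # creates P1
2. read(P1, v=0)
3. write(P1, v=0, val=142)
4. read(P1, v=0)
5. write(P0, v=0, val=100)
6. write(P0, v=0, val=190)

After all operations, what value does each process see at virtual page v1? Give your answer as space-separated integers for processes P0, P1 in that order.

Op 1: fork(P0) -> P1. 2 ppages; refcounts: pp0:2 pp1:2
Op 2: read(P1, v0) -> 23. No state change.
Op 3: write(P1, v0, 142). refcount(pp0)=2>1 -> COPY to pp2. 3 ppages; refcounts: pp0:1 pp1:2 pp2:1
Op 4: read(P1, v0) -> 142. No state change.
Op 5: write(P0, v0, 100). refcount(pp0)=1 -> write in place. 3 ppages; refcounts: pp0:1 pp1:2 pp2:1
Op 6: write(P0, v0, 190). refcount(pp0)=1 -> write in place. 3 ppages; refcounts: pp0:1 pp1:2 pp2:1
P0: v1 -> pp1 = 28
P1: v1 -> pp1 = 28

Answer: 28 28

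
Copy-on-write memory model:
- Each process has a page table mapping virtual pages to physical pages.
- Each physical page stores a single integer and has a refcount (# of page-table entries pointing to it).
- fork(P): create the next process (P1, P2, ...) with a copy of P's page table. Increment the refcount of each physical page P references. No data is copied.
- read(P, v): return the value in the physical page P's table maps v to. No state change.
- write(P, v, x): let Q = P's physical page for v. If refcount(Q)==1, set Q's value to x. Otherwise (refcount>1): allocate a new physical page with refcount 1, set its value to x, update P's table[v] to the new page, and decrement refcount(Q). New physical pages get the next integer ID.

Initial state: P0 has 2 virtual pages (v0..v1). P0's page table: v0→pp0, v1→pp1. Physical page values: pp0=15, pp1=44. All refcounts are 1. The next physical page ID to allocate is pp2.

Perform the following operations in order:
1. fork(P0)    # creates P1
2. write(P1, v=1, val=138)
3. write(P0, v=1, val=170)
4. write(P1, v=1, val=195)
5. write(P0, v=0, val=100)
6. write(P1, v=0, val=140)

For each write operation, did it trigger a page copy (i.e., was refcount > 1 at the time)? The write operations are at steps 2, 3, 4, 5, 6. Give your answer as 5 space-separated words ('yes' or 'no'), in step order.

Op 1: fork(P0) -> P1. 2 ppages; refcounts: pp0:2 pp1:2
Op 2: write(P1, v1, 138). refcount(pp1)=2>1 -> COPY to pp2. 3 ppages; refcounts: pp0:2 pp1:1 pp2:1
Op 3: write(P0, v1, 170). refcount(pp1)=1 -> write in place. 3 ppages; refcounts: pp0:2 pp1:1 pp2:1
Op 4: write(P1, v1, 195). refcount(pp2)=1 -> write in place. 3 ppages; refcounts: pp0:2 pp1:1 pp2:1
Op 5: write(P0, v0, 100). refcount(pp0)=2>1 -> COPY to pp3. 4 ppages; refcounts: pp0:1 pp1:1 pp2:1 pp3:1
Op 6: write(P1, v0, 140). refcount(pp0)=1 -> write in place. 4 ppages; refcounts: pp0:1 pp1:1 pp2:1 pp3:1

yes no no yes no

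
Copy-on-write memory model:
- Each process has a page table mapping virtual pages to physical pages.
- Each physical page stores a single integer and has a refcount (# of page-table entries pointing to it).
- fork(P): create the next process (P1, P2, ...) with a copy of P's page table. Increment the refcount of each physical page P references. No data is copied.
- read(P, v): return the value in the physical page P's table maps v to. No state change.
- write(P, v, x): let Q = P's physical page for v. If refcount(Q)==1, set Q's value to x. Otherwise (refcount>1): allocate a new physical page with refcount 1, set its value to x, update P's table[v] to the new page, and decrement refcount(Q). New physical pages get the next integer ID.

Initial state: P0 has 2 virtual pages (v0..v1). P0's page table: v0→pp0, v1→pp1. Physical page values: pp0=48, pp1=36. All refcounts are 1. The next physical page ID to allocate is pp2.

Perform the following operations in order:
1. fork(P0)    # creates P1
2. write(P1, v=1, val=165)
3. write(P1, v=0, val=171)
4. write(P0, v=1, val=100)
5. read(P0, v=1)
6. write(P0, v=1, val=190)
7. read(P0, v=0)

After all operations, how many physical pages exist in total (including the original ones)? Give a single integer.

Answer: 4

Derivation:
Op 1: fork(P0) -> P1. 2 ppages; refcounts: pp0:2 pp1:2
Op 2: write(P1, v1, 165). refcount(pp1)=2>1 -> COPY to pp2. 3 ppages; refcounts: pp0:2 pp1:1 pp2:1
Op 3: write(P1, v0, 171). refcount(pp0)=2>1 -> COPY to pp3. 4 ppages; refcounts: pp0:1 pp1:1 pp2:1 pp3:1
Op 4: write(P0, v1, 100). refcount(pp1)=1 -> write in place. 4 ppages; refcounts: pp0:1 pp1:1 pp2:1 pp3:1
Op 5: read(P0, v1) -> 100. No state change.
Op 6: write(P0, v1, 190). refcount(pp1)=1 -> write in place. 4 ppages; refcounts: pp0:1 pp1:1 pp2:1 pp3:1
Op 7: read(P0, v0) -> 48. No state change.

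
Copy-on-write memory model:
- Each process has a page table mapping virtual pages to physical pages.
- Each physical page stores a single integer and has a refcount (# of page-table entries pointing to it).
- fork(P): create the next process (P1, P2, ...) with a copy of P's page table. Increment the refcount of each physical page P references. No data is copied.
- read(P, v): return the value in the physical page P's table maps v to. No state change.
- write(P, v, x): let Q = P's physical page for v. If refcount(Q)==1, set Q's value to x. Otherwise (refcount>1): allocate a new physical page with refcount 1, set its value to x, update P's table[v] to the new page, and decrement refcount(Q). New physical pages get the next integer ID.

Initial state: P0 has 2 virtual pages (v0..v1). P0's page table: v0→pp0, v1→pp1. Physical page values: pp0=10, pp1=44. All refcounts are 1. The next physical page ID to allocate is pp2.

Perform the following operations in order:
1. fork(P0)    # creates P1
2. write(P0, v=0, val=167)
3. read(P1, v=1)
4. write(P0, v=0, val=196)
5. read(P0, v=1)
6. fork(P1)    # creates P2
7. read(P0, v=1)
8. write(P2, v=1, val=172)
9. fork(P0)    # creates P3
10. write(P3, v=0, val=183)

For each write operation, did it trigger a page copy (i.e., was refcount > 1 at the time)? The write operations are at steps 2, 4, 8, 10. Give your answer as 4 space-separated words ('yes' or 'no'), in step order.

Op 1: fork(P0) -> P1. 2 ppages; refcounts: pp0:2 pp1:2
Op 2: write(P0, v0, 167). refcount(pp0)=2>1 -> COPY to pp2. 3 ppages; refcounts: pp0:1 pp1:2 pp2:1
Op 3: read(P1, v1) -> 44. No state change.
Op 4: write(P0, v0, 196). refcount(pp2)=1 -> write in place. 3 ppages; refcounts: pp0:1 pp1:2 pp2:1
Op 5: read(P0, v1) -> 44. No state change.
Op 6: fork(P1) -> P2. 3 ppages; refcounts: pp0:2 pp1:3 pp2:1
Op 7: read(P0, v1) -> 44. No state change.
Op 8: write(P2, v1, 172). refcount(pp1)=3>1 -> COPY to pp3. 4 ppages; refcounts: pp0:2 pp1:2 pp2:1 pp3:1
Op 9: fork(P0) -> P3. 4 ppages; refcounts: pp0:2 pp1:3 pp2:2 pp3:1
Op 10: write(P3, v0, 183). refcount(pp2)=2>1 -> COPY to pp4. 5 ppages; refcounts: pp0:2 pp1:3 pp2:1 pp3:1 pp4:1

yes no yes yes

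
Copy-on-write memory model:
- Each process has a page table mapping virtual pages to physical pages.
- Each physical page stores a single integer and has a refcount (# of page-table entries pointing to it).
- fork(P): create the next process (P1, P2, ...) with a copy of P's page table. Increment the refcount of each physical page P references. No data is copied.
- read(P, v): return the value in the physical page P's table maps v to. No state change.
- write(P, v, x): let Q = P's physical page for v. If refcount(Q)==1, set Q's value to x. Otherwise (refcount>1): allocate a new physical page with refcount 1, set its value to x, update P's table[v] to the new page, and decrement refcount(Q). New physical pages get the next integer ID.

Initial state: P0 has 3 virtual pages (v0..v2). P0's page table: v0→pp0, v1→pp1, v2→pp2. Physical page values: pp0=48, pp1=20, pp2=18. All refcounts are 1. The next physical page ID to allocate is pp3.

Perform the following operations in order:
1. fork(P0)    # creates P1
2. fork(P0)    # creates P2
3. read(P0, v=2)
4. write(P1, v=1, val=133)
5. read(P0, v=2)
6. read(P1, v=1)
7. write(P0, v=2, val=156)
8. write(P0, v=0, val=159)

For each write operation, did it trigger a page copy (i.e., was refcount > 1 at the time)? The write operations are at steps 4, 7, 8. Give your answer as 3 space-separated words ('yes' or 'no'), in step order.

Op 1: fork(P0) -> P1. 3 ppages; refcounts: pp0:2 pp1:2 pp2:2
Op 2: fork(P0) -> P2. 3 ppages; refcounts: pp0:3 pp1:3 pp2:3
Op 3: read(P0, v2) -> 18. No state change.
Op 4: write(P1, v1, 133). refcount(pp1)=3>1 -> COPY to pp3. 4 ppages; refcounts: pp0:3 pp1:2 pp2:3 pp3:1
Op 5: read(P0, v2) -> 18. No state change.
Op 6: read(P1, v1) -> 133. No state change.
Op 7: write(P0, v2, 156). refcount(pp2)=3>1 -> COPY to pp4. 5 ppages; refcounts: pp0:3 pp1:2 pp2:2 pp3:1 pp4:1
Op 8: write(P0, v0, 159). refcount(pp0)=3>1 -> COPY to pp5. 6 ppages; refcounts: pp0:2 pp1:2 pp2:2 pp3:1 pp4:1 pp5:1

yes yes yes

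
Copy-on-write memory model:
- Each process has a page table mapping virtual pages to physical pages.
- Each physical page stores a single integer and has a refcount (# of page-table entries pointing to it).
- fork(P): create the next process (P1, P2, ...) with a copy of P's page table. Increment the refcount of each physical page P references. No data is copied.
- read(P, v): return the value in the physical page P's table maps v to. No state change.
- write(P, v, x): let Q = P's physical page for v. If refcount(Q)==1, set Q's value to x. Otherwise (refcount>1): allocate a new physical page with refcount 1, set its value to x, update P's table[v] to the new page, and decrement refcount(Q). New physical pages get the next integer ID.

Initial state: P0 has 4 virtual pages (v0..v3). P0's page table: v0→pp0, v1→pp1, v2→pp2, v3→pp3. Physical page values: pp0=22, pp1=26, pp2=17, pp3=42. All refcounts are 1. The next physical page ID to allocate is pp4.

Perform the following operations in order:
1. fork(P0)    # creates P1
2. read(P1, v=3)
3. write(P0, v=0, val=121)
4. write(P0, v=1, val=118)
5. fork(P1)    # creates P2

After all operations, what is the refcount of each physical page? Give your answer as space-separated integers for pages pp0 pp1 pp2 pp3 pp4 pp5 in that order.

Op 1: fork(P0) -> P1. 4 ppages; refcounts: pp0:2 pp1:2 pp2:2 pp3:2
Op 2: read(P1, v3) -> 42. No state change.
Op 3: write(P0, v0, 121). refcount(pp0)=2>1 -> COPY to pp4. 5 ppages; refcounts: pp0:1 pp1:2 pp2:2 pp3:2 pp4:1
Op 4: write(P0, v1, 118). refcount(pp1)=2>1 -> COPY to pp5. 6 ppages; refcounts: pp0:1 pp1:1 pp2:2 pp3:2 pp4:1 pp5:1
Op 5: fork(P1) -> P2. 6 ppages; refcounts: pp0:2 pp1:2 pp2:3 pp3:3 pp4:1 pp5:1

Answer: 2 2 3 3 1 1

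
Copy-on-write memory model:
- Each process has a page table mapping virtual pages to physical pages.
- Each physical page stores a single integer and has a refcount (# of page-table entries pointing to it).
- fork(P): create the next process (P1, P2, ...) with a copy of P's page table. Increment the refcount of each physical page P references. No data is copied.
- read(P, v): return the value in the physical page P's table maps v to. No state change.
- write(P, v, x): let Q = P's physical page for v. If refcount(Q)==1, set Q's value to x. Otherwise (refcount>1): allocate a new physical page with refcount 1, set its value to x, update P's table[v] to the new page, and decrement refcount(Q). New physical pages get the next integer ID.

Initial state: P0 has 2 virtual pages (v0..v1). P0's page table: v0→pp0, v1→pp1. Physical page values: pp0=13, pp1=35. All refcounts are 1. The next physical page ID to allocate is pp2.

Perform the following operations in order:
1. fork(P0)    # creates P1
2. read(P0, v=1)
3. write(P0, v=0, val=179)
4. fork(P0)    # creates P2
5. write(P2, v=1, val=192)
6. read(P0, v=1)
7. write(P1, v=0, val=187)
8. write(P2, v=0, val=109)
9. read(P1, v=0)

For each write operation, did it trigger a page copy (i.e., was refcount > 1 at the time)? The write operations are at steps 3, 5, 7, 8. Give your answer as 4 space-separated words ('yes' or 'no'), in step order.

Op 1: fork(P0) -> P1. 2 ppages; refcounts: pp0:2 pp1:2
Op 2: read(P0, v1) -> 35. No state change.
Op 3: write(P0, v0, 179). refcount(pp0)=2>1 -> COPY to pp2. 3 ppages; refcounts: pp0:1 pp1:2 pp2:1
Op 4: fork(P0) -> P2. 3 ppages; refcounts: pp0:1 pp1:3 pp2:2
Op 5: write(P2, v1, 192). refcount(pp1)=3>1 -> COPY to pp3. 4 ppages; refcounts: pp0:1 pp1:2 pp2:2 pp3:1
Op 6: read(P0, v1) -> 35. No state change.
Op 7: write(P1, v0, 187). refcount(pp0)=1 -> write in place. 4 ppages; refcounts: pp0:1 pp1:2 pp2:2 pp3:1
Op 8: write(P2, v0, 109). refcount(pp2)=2>1 -> COPY to pp4. 5 ppages; refcounts: pp0:1 pp1:2 pp2:1 pp3:1 pp4:1
Op 9: read(P1, v0) -> 187. No state change.

yes yes no yes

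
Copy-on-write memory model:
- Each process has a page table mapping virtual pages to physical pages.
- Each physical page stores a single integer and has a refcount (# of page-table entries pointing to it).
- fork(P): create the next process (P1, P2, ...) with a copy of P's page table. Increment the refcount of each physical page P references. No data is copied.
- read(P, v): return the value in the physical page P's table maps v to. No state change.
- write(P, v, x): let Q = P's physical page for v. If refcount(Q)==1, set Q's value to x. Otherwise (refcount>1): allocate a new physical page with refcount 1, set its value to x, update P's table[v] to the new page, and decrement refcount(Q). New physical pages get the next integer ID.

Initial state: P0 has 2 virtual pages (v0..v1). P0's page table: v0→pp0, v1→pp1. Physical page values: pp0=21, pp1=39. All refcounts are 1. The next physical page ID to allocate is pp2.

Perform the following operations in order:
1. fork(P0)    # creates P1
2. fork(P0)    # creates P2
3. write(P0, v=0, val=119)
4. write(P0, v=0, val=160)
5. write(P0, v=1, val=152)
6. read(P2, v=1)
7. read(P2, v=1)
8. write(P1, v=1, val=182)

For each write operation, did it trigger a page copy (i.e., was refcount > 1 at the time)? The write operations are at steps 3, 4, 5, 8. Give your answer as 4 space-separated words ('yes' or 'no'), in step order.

Op 1: fork(P0) -> P1. 2 ppages; refcounts: pp0:2 pp1:2
Op 2: fork(P0) -> P2. 2 ppages; refcounts: pp0:3 pp1:3
Op 3: write(P0, v0, 119). refcount(pp0)=3>1 -> COPY to pp2. 3 ppages; refcounts: pp0:2 pp1:3 pp2:1
Op 4: write(P0, v0, 160). refcount(pp2)=1 -> write in place. 3 ppages; refcounts: pp0:2 pp1:3 pp2:1
Op 5: write(P0, v1, 152). refcount(pp1)=3>1 -> COPY to pp3. 4 ppages; refcounts: pp0:2 pp1:2 pp2:1 pp3:1
Op 6: read(P2, v1) -> 39. No state change.
Op 7: read(P2, v1) -> 39. No state change.
Op 8: write(P1, v1, 182). refcount(pp1)=2>1 -> COPY to pp4. 5 ppages; refcounts: pp0:2 pp1:1 pp2:1 pp3:1 pp4:1

yes no yes yes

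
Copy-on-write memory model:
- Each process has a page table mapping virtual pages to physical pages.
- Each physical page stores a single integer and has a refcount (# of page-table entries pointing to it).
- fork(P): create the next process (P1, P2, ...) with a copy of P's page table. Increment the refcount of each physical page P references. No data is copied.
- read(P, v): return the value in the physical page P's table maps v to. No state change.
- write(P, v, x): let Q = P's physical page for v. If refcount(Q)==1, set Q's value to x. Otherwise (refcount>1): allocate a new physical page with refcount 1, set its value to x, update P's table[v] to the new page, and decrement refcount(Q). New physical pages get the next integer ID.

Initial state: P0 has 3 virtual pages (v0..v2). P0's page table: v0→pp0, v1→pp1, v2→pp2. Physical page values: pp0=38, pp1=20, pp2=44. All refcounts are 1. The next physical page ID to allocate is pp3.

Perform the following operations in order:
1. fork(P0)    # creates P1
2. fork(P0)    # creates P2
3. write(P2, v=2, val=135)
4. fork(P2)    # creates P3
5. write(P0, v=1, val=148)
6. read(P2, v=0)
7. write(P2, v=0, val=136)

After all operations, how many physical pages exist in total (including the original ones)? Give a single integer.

Answer: 6

Derivation:
Op 1: fork(P0) -> P1. 3 ppages; refcounts: pp0:2 pp1:2 pp2:2
Op 2: fork(P0) -> P2. 3 ppages; refcounts: pp0:3 pp1:3 pp2:3
Op 3: write(P2, v2, 135). refcount(pp2)=3>1 -> COPY to pp3. 4 ppages; refcounts: pp0:3 pp1:3 pp2:2 pp3:1
Op 4: fork(P2) -> P3. 4 ppages; refcounts: pp0:4 pp1:4 pp2:2 pp3:2
Op 5: write(P0, v1, 148). refcount(pp1)=4>1 -> COPY to pp4. 5 ppages; refcounts: pp0:4 pp1:3 pp2:2 pp3:2 pp4:1
Op 6: read(P2, v0) -> 38. No state change.
Op 7: write(P2, v0, 136). refcount(pp0)=4>1 -> COPY to pp5. 6 ppages; refcounts: pp0:3 pp1:3 pp2:2 pp3:2 pp4:1 pp5:1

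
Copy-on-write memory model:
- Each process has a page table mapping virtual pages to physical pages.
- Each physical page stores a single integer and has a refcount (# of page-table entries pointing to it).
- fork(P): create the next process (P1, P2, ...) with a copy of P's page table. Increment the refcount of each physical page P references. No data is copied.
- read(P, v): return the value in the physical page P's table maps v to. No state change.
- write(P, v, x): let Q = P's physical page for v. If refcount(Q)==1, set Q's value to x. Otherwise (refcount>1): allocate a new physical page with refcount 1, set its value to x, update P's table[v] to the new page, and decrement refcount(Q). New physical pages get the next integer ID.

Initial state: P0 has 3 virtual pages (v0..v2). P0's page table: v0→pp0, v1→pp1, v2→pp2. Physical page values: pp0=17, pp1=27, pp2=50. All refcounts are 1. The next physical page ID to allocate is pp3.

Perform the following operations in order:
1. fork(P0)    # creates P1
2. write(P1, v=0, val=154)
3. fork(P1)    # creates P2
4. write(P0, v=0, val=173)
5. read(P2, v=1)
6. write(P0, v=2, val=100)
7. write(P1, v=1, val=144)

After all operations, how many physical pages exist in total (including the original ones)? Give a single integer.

Op 1: fork(P0) -> P1. 3 ppages; refcounts: pp0:2 pp1:2 pp2:2
Op 2: write(P1, v0, 154). refcount(pp0)=2>1 -> COPY to pp3. 4 ppages; refcounts: pp0:1 pp1:2 pp2:2 pp3:1
Op 3: fork(P1) -> P2. 4 ppages; refcounts: pp0:1 pp1:3 pp2:3 pp3:2
Op 4: write(P0, v0, 173). refcount(pp0)=1 -> write in place. 4 ppages; refcounts: pp0:1 pp1:3 pp2:3 pp3:2
Op 5: read(P2, v1) -> 27. No state change.
Op 6: write(P0, v2, 100). refcount(pp2)=3>1 -> COPY to pp4. 5 ppages; refcounts: pp0:1 pp1:3 pp2:2 pp3:2 pp4:1
Op 7: write(P1, v1, 144). refcount(pp1)=3>1 -> COPY to pp5. 6 ppages; refcounts: pp0:1 pp1:2 pp2:2 pp3:2 pp4:1 pp5:1

Answer: 6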